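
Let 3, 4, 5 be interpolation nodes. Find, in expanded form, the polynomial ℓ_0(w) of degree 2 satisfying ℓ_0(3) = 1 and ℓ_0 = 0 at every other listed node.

ℓ_0(w) = (w - 4)(w - 5) / [(-1)·(-2)]
       = (w^2 - 9w + 20) / (2)

ℓ_0(w) = (1/2)w^2 - (9/2)w + 10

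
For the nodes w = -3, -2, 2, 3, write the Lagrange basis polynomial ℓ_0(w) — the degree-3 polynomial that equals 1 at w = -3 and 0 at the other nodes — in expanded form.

ℓ_0(w) = -(1/30)w^3 + (1/10)w^2 + (2/15)w - 2/5

ℓ_0(w) = (w + 2)(w - 2)(w - 3) / [(-1)·(-5)·(-6)]
       = (w^3 - 3w^2 - 4w + 12) / (-30)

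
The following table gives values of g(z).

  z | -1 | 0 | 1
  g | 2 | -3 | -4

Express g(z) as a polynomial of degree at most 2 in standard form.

g(z) = 2z^2 - 3z - 3

Build the Lagrange basis polynomials:
L_0(z) = z(z - 1) / [2] = (1/2)z^2 - (1/2)z
L_1(z) = (z + 1)(z - 1) / [-1] = -z^2 + 1
L_2(z) = (z + 1)z / [2] = (1/2)z^2 + (1/2)z
g(z) = 2·L_0 + (-3)·L_1 + (-4)·L_2
  2·L_0(z) = z^2 - z
  (-3)·L_1(z) = 3z^2 - 3
  (-4)·L_2(z) = -2z^2 - 2z
Adding term by term: 2z^2 - 3z - 3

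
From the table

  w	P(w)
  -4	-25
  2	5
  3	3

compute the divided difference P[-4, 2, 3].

P[-4,2] = (5 - (-25)) / (2 - (-4)) = 5
P[2,3] = (3 - 5) / (3 - 2) = -2
P[-4,2,3] = (-2 - 5) / (3 - (-4)) = -1

-1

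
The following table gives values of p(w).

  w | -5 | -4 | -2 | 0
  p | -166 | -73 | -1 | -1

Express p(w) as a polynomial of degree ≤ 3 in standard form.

p(w) = 2w^3 + 3w^2 - 2w - 1

Newton's divided differences:
p[-5,-4] = (-73 - (-166)) / (-4 - (-5)) = 93
p[-4,-2] = (-1 - (-73)) / (-2 - (-4)) = 36
p[-2,0] = (-1 - (-1)) / (0 - (-2)) = 0
p[-5,-4,-2] = (36 - 93) / (-2 - (-5)) = -19
p[-4,-2,0] = (0 - 36) / (0 - (-4)) = -9
p[-5,-4,-2,0] = (-9 - (-19)) / (0 - (-5)) = 2
p(w) = -166 + 93·(w + 5) + (-19)·(w + 5)(w + 4) + 2·(w + 5)(w + 4)(w + 2)
Expanding: p(w) = 2w^3 + 3w^2 - 2w - 1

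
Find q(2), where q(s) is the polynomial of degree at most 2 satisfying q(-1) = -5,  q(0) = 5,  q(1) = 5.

-5

Evaluate each Lagrange basis at s = 2:
L_0(2) = (2)·(1)/[(-1)·(-2)] = 1
L_1(2) = (3)·(1)/[(1)·(-1)] = -3
L_2(2) = (3)·(2)/[(2)·(1)] = 3
Sum: (-5)·(1) + 5·(-3) + 5·(3) = -5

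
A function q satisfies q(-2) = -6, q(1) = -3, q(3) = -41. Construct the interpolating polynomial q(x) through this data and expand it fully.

L_0(x) = (x - 1)(x - 3) / [15] = (1/15)x^2 - (4/15)x + 1/5
L_1(x) = (x + 2)(x - 3) / [-6] = -(1/6)x^2 + (1/6)x + 1
L_2(x) = (x + 2)(x - 1) / [10] = (1/10)x^2 + (1/10)x - 1/5
q(x) = (-6)·L_0 + (-3)·L_1 + (-41)·L_2
  (-6)·L_0(x) = -(2/5)x^2 + (8/5)x - 6/5
  (-3)·L_1(x) = (1/2)x^2 - (1/2)x - 3
  (-41)·L_2(x) = -(41/10)x^2 - (41/10)x + 41/5
Adding term by term: -4x^2 - 3x + 4

q(x) = -4x^2 - 3x + 4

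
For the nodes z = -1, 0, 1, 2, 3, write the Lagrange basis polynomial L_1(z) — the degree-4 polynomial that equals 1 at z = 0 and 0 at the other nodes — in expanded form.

L_1(z) = -(1/6)z^4 + (5/6)z^3 - (5/6)z^2 - (5/6)z + 1

L_1(z) = (z + 1)(z - 1)(z - 2)(z - 3) / [(1)·(-1)·(-2)·(-3)]
       = (z^4 - 5z^3 + 5z^2 + 5z - 6) / (-6)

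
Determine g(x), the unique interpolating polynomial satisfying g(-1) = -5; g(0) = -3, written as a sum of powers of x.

g(x) = 2x - 3

L_0(x) = x / [-1] = -x
L_1(x) = (x + 1) / [1] = x + 1
g(x) = (-5)·L_0 + (-3)·L_1
  (-5)·L_0(x) = 5x
  (-3)·L_1(x) = -3x - 3
Adding term by term: 2x - 3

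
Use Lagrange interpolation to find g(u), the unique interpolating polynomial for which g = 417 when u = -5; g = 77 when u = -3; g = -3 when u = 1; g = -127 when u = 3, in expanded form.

g(u) = -4u^3 - 3u^2 + 2u + 2

Build the Lagrange basis polynomials:
L_0(u) = (u + 3)(u - 1)(u - 3) / [-96] = -(1/96)u^3 + (1/96)u^2 + (3/32)u - 3/32
L_1(u) = (u + 5)(u - 1)(u - 3) / [48] = (1/48)u^3 + (1/48)u^2 - (17/48)u + 5/16
L_2(u) = (u + 5)(u + 3)(u - 3) / [-48] = -(1/48)u^3 - (5/48)u^2 + (3/16)u + 15/16
L_3(u) = (u + 5)(u + 3)(u - 1) / [96] = (1/96)u^3 + (7/96)u^2 + (7/96)u - 5/32
g(u) = 417·L_0 + 77·L_1 + (-3)·L_2 + (-127)·L_3
  417·L_0(u) = -(139/32)u^3 + (139/32)u^2 + (1251/32)u - 1251/32
  77·L_1(u) = (77/48)u^3 + (77/48)u^2 - (1309/48)u + 385/16
  (-3)·L_2(u) = (1/16)u^3 + (5/16)u^2 - (9/16)u - 45/16
  (-127)·L_3(u) = -(127/96)u^3 - (889/96)u^2 - (889/96)u + 635/32
Adding term by term: -4u^3 - 3u^2 + 2u + 2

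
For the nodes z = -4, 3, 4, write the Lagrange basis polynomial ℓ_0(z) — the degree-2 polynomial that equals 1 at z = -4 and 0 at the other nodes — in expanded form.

ℓ_0(z) = (z - 3)(z - 4) / [(-7)·(-8)]
       = (z^2 - 7z + 12) / (56)

ℓ_0(z) = (1/56)z^2 - (1/8)z + 3/14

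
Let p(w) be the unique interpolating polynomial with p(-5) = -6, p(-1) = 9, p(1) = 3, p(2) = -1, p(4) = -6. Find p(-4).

16/7

L_0(-4) = (-3)·(-5)·(-6)·(-8)/[(-4)·(-6)·(-7)·(-9)] = 10/21
L_1(-4) = (1)·(-5)·(-6)·(-8)/[(4)·(-2)·(-3)·(-5)] = 2
L_2(-4) = (1)·(-3)·(-6)·(-8)/[(6)·(2)·(-1)·(-3)] = -4
L_3(-4) = (1)·(-3)·(-5)·(-8)/[(7)·(3)·(1)·(-2)] = 20/7
L_4(-4) = (1)·(-3)·(-5)·(-6)/[(9)·(5)·(3)·(2)] = -1/3
Sum: (-6)·(10/21) + 9·(2) + 3·(-4) + (-1)·(20/7) + (-6)·(-1/3) = 16/7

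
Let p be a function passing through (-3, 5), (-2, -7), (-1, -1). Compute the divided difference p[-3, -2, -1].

9

p[-3,-2] = (-7 - 5) / (-2 - (-3)) = -12
p[-2,-1] = (-1 - (-7)) / (-1 - (-2)) = 6
p[-3,-2,-1] = (6 - (-12)) / (-1 - (-3)) = 9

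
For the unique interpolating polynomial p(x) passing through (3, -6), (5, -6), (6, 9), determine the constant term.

69

Build the Lagrange basis polynomials:
L_0(x) = (x - 5)(x - 6) / [6] = (1/6)x^2 - (11/6)x + 5
L_1(x) = (x - 3)(x - 6) / [-2] = -(1/2)x^2 + (9/2)x - 9
L_2(x) = (x - 3)(x - 5) / [3] = (1/3)x^2 - (8/3)x + 5
p(x) = (-6)·L_0 + (-6)·L_1 + 9·L_2
Only the constant term is needed; take it from each L_i and combine:
(-6)·(5) + (-6)·(-9) + 9·(5) = 69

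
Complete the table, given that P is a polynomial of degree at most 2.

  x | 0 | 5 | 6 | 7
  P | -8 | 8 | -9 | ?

The 3 known values determine P uniquely (degree ≤ 2).
Evaluate each Lagrange basis at x = 7:
L_0(7) = (2)·(1)/[(-5)·(-6)] = 1/15
L_1(7) = (7)·(1)/[(5)·(-1)] = -7/5
L_2(7) = (7)·(2)/[(6)·(1)] = 7/3
Sum: (-8)·(1/15) + 8·(-7/5) + (-9)·(7/3) = -491/15

-491/15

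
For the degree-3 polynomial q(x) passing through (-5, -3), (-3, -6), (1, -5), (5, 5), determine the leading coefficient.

L_0(x) = (x + 3)(x - 1)(x - 5) / [-120] = -(1/120)x^3 + (1/40)x^2 + (13/120)x - 1/8
L_1(x) = (x + 5)(x - 1)(x - 5) / [64] = (1/64)x^3 - (1/64)x^2 - (25/64)x + 25/64
L_2(x) = (x + 5)(x + 3)(x - 5) / [-96] = -(1/96)x^3 - (1/32)x^2 + (25/96)x + 25/32
L_3(x) = (x + 5)(x + 3)(x - 1) / [320] = (1/320)x^3 + (7/320)x^2 + (7/320)x - 3/64
q(x) = (-3)·L_0 + (-6)·L_1 + (-5)·L_2 + 5·L_3
Only the coefficient of x^3 is needed; take it from each L_i and combine:
(-3)·(-1/120) + (-6)·(1/64) + (-5)·(-1/96) + 5·(1/320) = -1/960

-1/960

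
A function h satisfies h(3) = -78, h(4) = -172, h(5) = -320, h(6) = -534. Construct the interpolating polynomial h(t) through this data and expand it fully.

Newton's divided differences:
h[3,4] = (-172 - (-78)) / (4 - 3) = -94
h[4,5] = (-320 - (-172)) / (5 - 4) = -148
h[5,6] = (-534 - (-320)) / (6 - 5) = -214
h[3,4,5] = (-148 - (-94)) / (5 - 3) = -27
h[4,5,6] = (-214 - (-148)) / (6 - 4) = -33
h[3,4,5,6] = (-33 - (-27)) / (6 - 3) = -2
h(t) = -78 + (-94)·(t - 3) + (-27)·(t - 3)(t - 4) + (-2)·(t - 3)(t - 4)(t - 5)
Expanding: h(t) = -2t^3 - 3t^2 + t

h(t) = -2t^3 - 3t^2 + t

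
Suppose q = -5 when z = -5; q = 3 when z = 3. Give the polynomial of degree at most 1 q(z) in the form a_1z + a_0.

L_0(z) = (z - 3) / [-8] = -(1/8)z + 3/8
L_1(z) = (z + 5) / [8] = (1/8)z + 5/8
q(z) = (-5)·L_0 + 3·L_1
  (-5)·L_0(z) = (5/8)z - 15/8
  3·L_1(z) = (3/8)z + 15/8
Adding term by term: z

q(z) = z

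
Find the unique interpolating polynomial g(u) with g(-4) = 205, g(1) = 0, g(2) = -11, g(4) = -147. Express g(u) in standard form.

g(u) = -3u^3 + 2u^2 + 4u - 3

Build the Lagrange basis polynomials:
L_0(u) = (u - 1)(u - 2)(u - 4) / [-240] = -(1/240)u^3 + (7/240)u^2 - (7/120)u + 1/30
L_1(u) = (u + 4)(u - 2)(u - 4) / [15] = (1/15)u^3 - (2/15)u^2 - (16/15)u + 32/15
L_2(u) = (u + 4)(u - 1)(u - 4) / [-12] = -(1/12)u^3 + (1/12)u^2 + (4/3)u - 4/3
L_3(u) = (u + 4)(u - 1)(u - 2) / [48] = (1/48)u^3 + (1/48)u^2 - (5/24)u + 1/6
g(u) = 205·L_0 + 0·L_1 + (-11)·L_2 + (-147)·L_3
  205·L_0(u) = -(41/48)u^3 + (287/48)u^2 - (287/24)u + 41/6
  0·L_1(u) = 0
  (-11)·L_2(u) = (11/12)u^3 - (11/12)u^2 - (44/3)u + 44/3
  (-147)·L_3(u) = -(49/16)u^3 - (49/16)u^2 + (245/8)u - 49/2
Adding term by term: -3u^3 + 2u^2 + 4u - 3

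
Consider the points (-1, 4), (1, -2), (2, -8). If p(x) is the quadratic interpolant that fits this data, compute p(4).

-26

Evaluate each Lagrange basis at x = 4:
L_0(4) = (3)·(2)/[(-2)·(-3)] = 1
L_1(4) = (5)·(2)/[(2)·(-1)] = -5
L_2(4) = (5)·(3)/[(3)·(1)] = 5
Sum: 4·(1) + (-2)·(-5) + (-8)·(5) = -26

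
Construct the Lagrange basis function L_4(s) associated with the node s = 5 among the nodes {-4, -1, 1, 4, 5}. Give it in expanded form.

L_4(s) = (s + 4)(s + 1)(s - 1)(s - 4) / [(9)·(6)·(4)·(1)]
       = (s^4 - 17s^2 + 16) / (216)

L_4(s) = (1/216)s^4 - (17/216)s^2 + 2/27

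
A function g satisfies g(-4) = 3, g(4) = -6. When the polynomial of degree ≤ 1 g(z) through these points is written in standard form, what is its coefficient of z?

-9/8

The leading coefficient equals the top divided difference g[-4,4].
g[-4,4] = (-6 - 3) / (4 - (-4)) = -9/8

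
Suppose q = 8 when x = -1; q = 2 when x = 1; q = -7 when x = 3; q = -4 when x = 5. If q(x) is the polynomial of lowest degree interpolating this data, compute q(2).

-49/16

Evaluate each Lagrange basis at x = 2:
L_0(2) = (1)·(-1)·(-3)/[(-2)·(-4)·(-6)] = -1/16
L_1(2) = (3)·(-1)·(-3)/[(2)·(-2)·(-4)] = 9/16
L_2(2) = (3)·(1)·(-3)/[(4)·(2)·(-2)] = 9/16
L_3(2) = (3)·(1)·(-1)/[(6)·(4)·(2)] = -1/16
Sum: 8·(-1/16) + 2·(9/16) + (-7)·(9/16) + (-4)·(-1/16) = -49/16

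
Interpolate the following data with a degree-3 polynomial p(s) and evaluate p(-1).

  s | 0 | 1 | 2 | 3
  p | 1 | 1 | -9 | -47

Using Newton's divided-difference form:
p[0,1] = (1 - 1) / (1 - 0) = 0
p[1,2] = (-9 - 1) / (2 - 1) = -10
p[2,3] = (-47 - (-9)) / (3 - 2) = -38
p[0,1,2] = (-10 - 0) / (2 - 0) = -5
p[1,2,3] = (-38 - (-10)) / (3 - 1) = -14
p[0,1,2,3] = (-14 - (-5)) / (3 - 0) = -3
p(-1) = 1 + 0·(-1) + (-5)·(-1)·(-2) + (-3)·(-1)·(-2)·(-3) = 9

9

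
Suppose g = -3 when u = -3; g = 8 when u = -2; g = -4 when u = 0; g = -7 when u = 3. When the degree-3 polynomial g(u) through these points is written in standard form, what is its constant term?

-4

L_0(u) = (u + 2)u(u - 3) / [-18] = -(1/18)u^3 + (1/18)u^2 + (1/3)u
L_1(u) = (u + 3)u(u - 3) / [10] = (1/10)u^3 - (9/10)u
L_2(u) = (u + 3)(u + 2)(u - 3) / [-18] = -(1/18)u^3 - (1/9)u^2 + (1/2)u + 1
L_3(u) = (u + 3)(u + 2)u / [90] = (1/90)u^3 + (1/18)u^2 + (1/15)u
g(u) = (-3)·L_0 + 8·L_1 + (-4)·L_2 + (-7)·L_3
Only the constant term is needed; take it from each L_i and combine:
(-3)·(0) + 8·(0) + (-4)·(1) + (-7)·(0) = -4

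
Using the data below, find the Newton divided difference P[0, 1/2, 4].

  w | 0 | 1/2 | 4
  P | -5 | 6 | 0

-83/14

P[0,1/2] = (6 - (-5)) / (1/2 - 0) = 22
P[1/2,4] = (0 - 6) / (4 - 1/2) = -12/7
P[0,1/2,4] = (-12/7 - 22) / (4 - 0) = -83/14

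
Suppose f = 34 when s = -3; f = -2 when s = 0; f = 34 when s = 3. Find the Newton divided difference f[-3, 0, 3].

f[-3,0] = (-2 - 34) / (0 - (-3)) = -12
f[0,3] = (34 - (-2)) / (3 - 0) = 12
f[-3,0,3] = (12 - (-12)) / (3 - (-3)) = 4

4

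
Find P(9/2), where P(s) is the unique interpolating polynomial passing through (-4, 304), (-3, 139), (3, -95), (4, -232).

L_0(9/2) = (15/2)·(3/2)·(1/2)/[(-1)·(-7)·(-8)] = -45/448
L_1(9/2) = (17/2)·(3/2)·(1/2)/[(1)·(-6)·(-7)] = 17/112
L_2(9/2) = (17/2)·(15/2)·(1/2)/[(7)·(6)·(-1)] = -85/112
L_3(9/2) = (17/2)·(15/2)·(3/2)/[(8)·(7)·(1)] = 765/448
Sum: 304·(-45/448) + 139·(17/112) + (-95)·(-85/112) + (-232)·(765/448) = -667/2

-667/2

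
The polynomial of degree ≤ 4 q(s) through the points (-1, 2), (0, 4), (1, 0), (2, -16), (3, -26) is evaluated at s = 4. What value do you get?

L_0(4) = (4)·(3)·(2)·(1)/[(-1)·(-2)·(-3)·(-4)] = 1
L_1(4) = (5)·(3)·(2)·(1)/[(1)·(-1)·(-2)·(-3)] = -5
L_2(4) = (5)·(4)·(2)·(1)/[(2)·(1)·(-1)·(-2)] = 10
L_3(4) = (5)·(4)·(3)·(1)/[(3)·(2)·(1)·(-1)] = -10
L_4(4) = (5)·(4)·(3)·(2)/[(4)·(3)·(2)·(1)] = 5
Sum: 2·(1) + 4·(-5) + 0 + (-16)·(-10) + (-26)·(5) = 12

12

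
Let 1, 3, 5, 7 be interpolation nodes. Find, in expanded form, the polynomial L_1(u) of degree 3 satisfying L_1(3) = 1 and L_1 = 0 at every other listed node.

L_1(u) = (1/16)u^3 - (13/16)u^2 + (47/16)u - 35/16

L_1(u) = (u - 1)(u - 5)(u - 7) / [(2)·(-2)·(-4)]
       = (u^3 - 13u^2 + 47u - 35) / (16)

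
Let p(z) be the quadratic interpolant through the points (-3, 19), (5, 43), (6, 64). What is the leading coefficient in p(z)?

The leading coefficient equals the top divided difference p[-3,5,6].
p[-3,5] = (43 - 19) / (5 - (-3)) = 3
p[5,6] = (64 - 43) / (6 - 5) = 21
p[-3,5,6] = (21 - 3) / (6 - (-3)) = 2

2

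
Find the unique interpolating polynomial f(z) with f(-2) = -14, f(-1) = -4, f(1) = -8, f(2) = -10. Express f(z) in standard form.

f(z) = z^3 - 2z^2 - 3z - 4

L_0(z) = (z + 1)(z - 1)(z - 2) / [-12] = -(1/12)z^3 + (1/6)z^2 + (1/12)z - 1/6
L_1(z) = (z + 2)(z - 1)(z - 2) / [6] = (1/6)z^3 - (1/6)z^2 - (2/3)z + 2/3
L_2(z) = (z + 2)(z + 1)(z - 2) / [-6] = -(1/6)z^3 - (1/6)z^2 + (2/3)z + 2/3
L_3(z) = (z + 2)(z + 1)(z - 1) / [12] = (1/12)z^3 + (1/6)z^2 - (1/12)z - 1/6
f(z) = (-14)·L_0 + (-4)·L_1 + (-8)·L_2 + (-10)·L_3
  (-14)·L_0(z) = (7/6)z^3 - (7/3)z^2 - (7/6)z + 7/3
  (-4)·L_1(z) = -(2/3)z^3 + (2/3)z^2 + (8/3)z - 8/3
  (-8)·L_2(z) = (4/3)z^3 + (4/3)z^2 - (16/3)z - 16/3
  (-10)·L_3(z) = -(5/6)z^3 - (5/3)z^2 + (5/6)z + 5/3
Adding term by term: z^3 - 2z^2 - 3z - 4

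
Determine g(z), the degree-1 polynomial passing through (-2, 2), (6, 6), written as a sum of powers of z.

Build the Lagrange basis polynomials:
L_0(z) = (z - 6) / [-8] = -(1/8)z + 3/4
L_1(z) = (z + 2) / [8] = (1/8)z + 1/4
g(z) = 2·L_0 + 6·L_1
  2·L_0(z) = -(1/4)z + 3/2
  6·L_1(z) = (3/4)z + 3/2
Adding term by term: (1/2)z + 3

g(z) = (1/2)z + 3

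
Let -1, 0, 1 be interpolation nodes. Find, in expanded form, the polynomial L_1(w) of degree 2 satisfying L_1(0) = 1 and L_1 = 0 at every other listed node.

L_1(w) = (w + 1)(w - 1) / [(1)·(-1)]
       = (w^2 - 1) / (-1)

L_1(w) = -w^2 + 1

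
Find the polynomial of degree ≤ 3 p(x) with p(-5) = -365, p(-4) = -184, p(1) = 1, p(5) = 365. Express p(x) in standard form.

p(x) = 3x^3 - 2x

Build the Lagrange basis polynomials:
L_0(x) = (x + 4)(x - 1)(x - 5) / [-60] = -(1/60)x^3 + (1/30)x^2 + (19/60)x - 1/3
L_1(x) = (x + 5)(x - 1)(x - 5) / [45] = (1/45)x^3 - (1/45)x^2 - (5/9)x + 5/9
L_2(x) = (x + 5)(x + 4)(x - 5) / [-120] = -(1/120)x^3 - (1/30)x^2 + (5/24)x + 5/6
L_3(x) = (x + 5)(x + 4)(x - 1) / [360] = (1/360)x^3 + (1/45)x^2 + (11/360)x - 1/18
p(x) = (-365)·L_0 + (-184)·L_1 + 1·L_2 + 365·L_3
  (-365)·L_0(x) = (73/12)x^3 - (73/6)x^2 - (1387/12)x + 365/3
  (-184)·L_1(x) = -(184/45)x^3 + (184/45)x^2 + (920/9)x - 920/9
  1·L_2(x) = -(1/120)x^3 - (1/30)x^2 + (5/24)x + 5/6
  365·L_3(x) = (73/72)x^3 + (73/9)x^2 + (803/72)x - 365/18
Adding term by term: 3x^3 - 2x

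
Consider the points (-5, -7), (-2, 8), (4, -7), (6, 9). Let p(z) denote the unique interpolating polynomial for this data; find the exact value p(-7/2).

7979/1408

Using Newton's divided-difference form:
p[-5,-2] = (8 - (-7)) / (-2 - (-5)) = 5
p[-2,4] = (-7 - 8) / (4 - (-2)) = -5/2
p[4,6] = (9 - (-7)) / (6 - 4) = 8
p[-5,-2,4] = (-5/2 - 5) / (4 - (-5)) = -5/6
p[-2,4,6] = (8 - (-5/2)) / (6 - (-2)) = 21/16
p[-5,-2,4,6] = (21/16 - (-5/6)) / (6 - (-5)) = 103/528
p(-7/2) = -7 + 5·(3/2) + (-5/6)·(3/2)·(-3/2) + (103/528)·(3/2)·(-3/2)·(-15/2) = 7979/1408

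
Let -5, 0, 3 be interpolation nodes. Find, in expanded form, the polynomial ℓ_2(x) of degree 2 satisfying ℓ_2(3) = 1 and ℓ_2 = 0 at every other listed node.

ℓ_2(x) = (x + 5)x / [(8)·(3)]
       = (x^2 + 5x) / (24)

ℓ_2(x) = (1/24)x^2 + (5/24)x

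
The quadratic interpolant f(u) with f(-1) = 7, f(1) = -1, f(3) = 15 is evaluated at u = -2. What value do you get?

20

L_0(-2) = (-3)·(-5)/[(-2)·(-4)] = 15/8
L_1(-2) = (-1)·(-5)/[(2)·(-2)] = -5/4
L_2(-2) = (-1)·(-3)/[(4)·(2)] = 3/8
Sum: 7·(15/8) + (-1)·(-5/4) + 15·(3/8) = 20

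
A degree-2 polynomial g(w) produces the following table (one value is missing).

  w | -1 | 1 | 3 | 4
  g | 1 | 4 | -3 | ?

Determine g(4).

-41/4

The 3 known values determine g uniquely (degree ≤ 2).
Evaluate each Lagrange basis at w = 4:
L_0(4) = (3)·(1)/[(-2)·(-4)] = 3/8
L_1(4) = (5)·(1)/[(2)·(-2)] = -5/4
L_2(4) = (5)·(3)/[(4)·(2)] = 15/8
Sum: 1·(3/8) + 4·(-5/4) + (-3)·(15/8) = -41/4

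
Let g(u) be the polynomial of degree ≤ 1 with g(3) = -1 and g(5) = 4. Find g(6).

13/2

Evaluate each Lagrange basis at u = 6:
L_0(6) = (1)/[(-2)] = -1/2
L_1(6) = (3)/[(2)] = 3/2
Sum: (-1)·(-1/2) + 4·(3/2) = 13/2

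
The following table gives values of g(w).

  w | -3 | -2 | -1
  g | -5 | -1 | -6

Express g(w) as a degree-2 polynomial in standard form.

Newton's divided differences:
g[-3,-2] = (-1 - (-5)) / (-2 - (-3)) = 4
g[-2,-1] = (-6 - (-1)) / (-1 - (-2)) = -5
g[-3,-2,-1] = (-5 - 4) / (-1 - (-3)) = -9/2
g(w) = -5 + 4·(w + 3) + (-9/2)·(w + 3)(w + 2)
Expanding: g(w) = -(9/2)w^2 - (37/2)w - 20

g(w) = -(9/2)w^2 - (37/2)w - 20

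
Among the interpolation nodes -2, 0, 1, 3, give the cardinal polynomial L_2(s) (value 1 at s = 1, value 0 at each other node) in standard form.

L_2(s) = -(1/6)s^3 + (1/6)s^2 + s

L_2(s) = (s + 2)s(s - 3) / [(3)·(1)·(-2)]
       = (s^3 - s^2 - 6s) / (-6)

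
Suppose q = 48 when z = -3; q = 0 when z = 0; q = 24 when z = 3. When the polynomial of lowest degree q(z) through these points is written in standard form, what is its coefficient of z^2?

4

The leading coefficient equals the top divided difference q[-3,0,3].
q[-3,0] = (0 - 48) / (0 - (-3)) = -16
q[0,3] = (24 - 0) / (3 - 0) = 8
q[-3,0,3] = (8 - (-16)) / (3 - (-3)) = 4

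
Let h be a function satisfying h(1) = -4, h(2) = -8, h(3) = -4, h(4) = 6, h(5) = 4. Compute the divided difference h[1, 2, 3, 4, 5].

-2/3

h[1,2] = (-8 - (-4)) / (2 - 1) = -4
h[2,3] = (-4 - (-8)) / (3 - 2) = 4
h[3,4] = (6 - (-4)) / (4 - 3) = 10
h[4,5] = (4 - 6) / (5 - 4) = -2
h[1,2,3] = (4 - (-4)) / (3 - 1) = 4
h[2,3,4] = (10 - 4) / (4 - 2) = 3
h[3,4,5] = (-2 - 10) / (5 - 3) = -6
h[1,2,3,4] = (3 - 4) / (4 - 1) = -1/3
h[2,3,4,5] = (-6 - 3) / (5 - 2) = -3
h[1,2,3,4,5] = (-3 - (-1/3)) / (5 - 1) = -2/3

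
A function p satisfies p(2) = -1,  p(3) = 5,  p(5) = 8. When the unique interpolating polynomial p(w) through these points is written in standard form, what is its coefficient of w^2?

The leading coefficient equals the top divided difference p[2,3,5].
p[2,3] = (5 - (-1)) / (3 - 2) = 6
p[3,5] = (8 - 5) / (5 - 3) = 3/2
p[2,3,5] = (3/2 - 6) / (5 - 2) = -3/2

-3/2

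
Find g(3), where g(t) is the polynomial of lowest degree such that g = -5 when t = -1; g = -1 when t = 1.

Evaluate each Lagrange basis at t = 3:
L_0(3) = (2)/[(-2)] = -1
L_1(3) = (4)/[(2)] = 2
Sum: (-5)·(-1) + (-1)·(2) = 3

3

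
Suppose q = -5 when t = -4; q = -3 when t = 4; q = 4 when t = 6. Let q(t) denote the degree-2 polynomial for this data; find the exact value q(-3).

L_0(-3) = (-7)·(-9)/[(-8)·(-10)] = 63/80
L_1(-3) = (1)·(-9)/[(8)·(-2)] = 9/16
L_2(-3) = (1)·(-7)/[(10)·(2)] = -7/20
Sum: (-5)·(63/80) + (-3)·(9/16) + 4·(-7/20) = -281/40

-281/40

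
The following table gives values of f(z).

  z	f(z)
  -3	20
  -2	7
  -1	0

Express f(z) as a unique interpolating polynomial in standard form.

Build the Lagrange basis polynomials:
L_0(z) = (z + 2)(z + 1) / [2] = (1/2)z^2 + (3/2)z + 1
L_1(z) = (z + 3)(z + 1) / [-1] = -z^2 - 4z - 3
L_2(z) = (z + 3)(z + 2) / [2] = (1/2)z^2 + (5/2)z + 3
f(z) = 20·L_0 + 7·L_1 + 0·L_2
  20·L_0(z) = 10z^2 + 30z + 20
  7·L_1(z) = -7z^2 - 28z - 21
  0·L_2(z) = 0
Adding term by term: 3z^2 + 2z - 1

f(z) = 3z^2 + 2z - 1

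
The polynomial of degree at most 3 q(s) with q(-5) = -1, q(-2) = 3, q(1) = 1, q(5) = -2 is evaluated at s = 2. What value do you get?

Evaluate each Lagrange basis at s = 2:
L_0(2) = (4)·(1)·(-3)/[(-3)·(-6)·(-10)] = 1/15
L_1(2) = (7)·(1)·(-3)/[(3)·(-3)·(-7)] = -1/3
L_2(2) = (7)·(4)·(-3)/[(6)·(3)·(-4)] = 7/6
L_3(2) = (7)·(4)·(1)/[(10)·(7)·(4)] = 1/10
Sum: (-1)·(1/15) + 3·(-1/3) + 1·(7/6) + (-2)·(1/10) = -1/10

-1/10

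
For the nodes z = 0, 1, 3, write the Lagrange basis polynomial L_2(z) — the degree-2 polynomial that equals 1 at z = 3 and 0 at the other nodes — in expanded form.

L_2(z) = z(z - 1) / [(3)·(2)]
       = (z^2 - z) / (6)

L_2(z) = (1/6)z^2 - (1/6)z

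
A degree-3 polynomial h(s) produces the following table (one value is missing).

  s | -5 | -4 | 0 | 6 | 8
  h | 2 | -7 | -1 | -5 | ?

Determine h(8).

The 4 known values determine h uniquely (degree ≤ 3).
Evaluate each Lagrange basis at s = 8:
L_0(8) = (12)·(8)·(2)/[(-1)·(-5)·(-11)] = -192/55
L_1(8) = (13)·(8)·(2)/[(1)·(-4)·(-10)] = 26/5
L_2(8) = (13)·(12)·(2)/[(5)·(4)·(-6)] = -13/5
L_3(8) = (13)·(12)·(8)/[(11)·(10)·(6)] = 104/55
Sum: 2·(-192/55) + (-7)·(26/5) + (-1)·(-13/5) + (-5)·(104/55) = -2763/55

-2763/55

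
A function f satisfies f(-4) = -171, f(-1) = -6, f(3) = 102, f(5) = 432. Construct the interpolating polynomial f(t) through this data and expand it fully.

L_0(t) = (t + 1)(t - 3)(t - 5) / [-189] = -(1/189)t^3 + (1/27)t^2 - (1/27)t - 5/63
L_1(t) = (t + 4)(t - 3)(t - 5) / [72] = (1/72)t^3 - (1/18)t^2 - (17/72)t + 5/6
L_2(t) = (t + 4)(t + 1)(t - 5) / [-56] = -(1/56)t^3 + (3/8)t + 5/14
L_3(t) = (t + 4)(t + 1)(t - 3) / [108] = (1/108)t^3 + (1/54)t^2 - (11/108)t - 1/9
f(t) = (-171)·L_0 + (-6)·L_1 + 102·L_2 + 432·L_3
  (-171)·L_0(t) = (19/21)t^3 - (19/3)t^2 + (19/3)t + 95/7
  (-6)·L_1(t) = -(1/12)t^3 + (1/3)t^2 + (17/12)t - 5
  102·L_2(t) = -(51/28)t^3 + (153/4)t + 255/7
  432·L_3(t) = 4t^3 + 8t^2 - 44t - 48
Adding term by term: 3t^3 + 2t^2 + 2t - 3

f(t) = 3t^3 + 2t^2 + 2t - 3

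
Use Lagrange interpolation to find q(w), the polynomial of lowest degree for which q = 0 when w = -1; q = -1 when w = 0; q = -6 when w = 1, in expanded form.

q(w) = -2w^2 - 3w - 1

Build the Lagrange basis polynomials:
L_0(w) = w(w - 1) / [2] = (1/2)w^2 - (1/2)w
L_1(w) = (w + 1)(w - 1) / [-1] = -w^2 + 1
L_2(w) = (w + 1)w / [2] = (1/2)w^2 + (1/2)w
q(w) = 0·L_0 + (-1)·L_1 + (-6)·L_2
  0·L_0(w) = 0
  (-1)·L_1(w) = w^2 - 1
  (-6)·L_2(w) = -3w^2 - 3w
Adding term by term: -2w^2 - 3w - 1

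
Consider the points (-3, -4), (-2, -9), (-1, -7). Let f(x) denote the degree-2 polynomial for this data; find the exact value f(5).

Evaluate each Lagrange basis at x = 5:
L_0(5) = (7)·(6)/[(-1)·(-2)] = 21
L_1(5) = (8)·(6)/[(1)·(-1)] = -48
L_2(5) = (8)·(7)/[(2)·(1)] = 28
Sum: (-4)·(21) + (-9)·(-48) + (-7)·(28) = 152

152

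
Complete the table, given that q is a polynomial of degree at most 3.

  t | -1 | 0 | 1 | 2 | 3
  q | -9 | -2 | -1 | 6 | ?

31

The 4 known values determine q uniquely (degree ≤ 3).
Evaluate each Lagrange basis at t = 3:
L_0(3) = (3)·(2)·(1)/[(-1)·(-2)·(-3)] = -1
L_1(3) = (4)·(2)·(1)/[(1)·(-1)·(-2)] = 4
L_2(3) = (4)·(3)·(1)/[(2)·(1)·(-1)] = -6
L_3(3) = (4)·(3)·(2)/[(3)·(2)·(1)] = 4
Sum: (-9)·(-1) + (-2)·(4) + (-1)·(-6) + 6·(4) = 31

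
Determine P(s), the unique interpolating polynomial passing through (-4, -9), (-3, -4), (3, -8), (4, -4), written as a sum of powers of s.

P(s) = (31/168)s^3 - (1/14)s^2 - (391/168)s - 75/14

Build the Lagrange basis polynomials:
L_0(s) = (s + 3)(s - 3)(s - 4) / [-56] = -(1/56)s^3 + (1/14)s^2 + (9/56)s - 9/14
L_1(s) = (s + 4)(s - 3)(s - 4) / [42] = (1/42)s^3 - (1/14)s^2 - (8/21)s + 8/7
L_2(s) = (s + 4)(s + 3)(s - 4) / [-42] = -(1/42)s^3 - (1/14)s^2 + (8/21)s + 8/7
L_3(s) = (s + 4)(s + 3)(s - 3) / [56] = (1/56)s^3 + (1/14)s^2 - (9/56)s - 9/14
P(s) = (-9)·L_0 + (-4)·L_1 + (-8)·L_2 + (-4)·L_3
  (-9)·L_0(s) = (9/56)s^3 - (9/14)s^2 - (81/56)s + 81/14
  (-4)·L_1(s) = -(2/21)s^3 + (2/7)s^2 + (32/21)s - 32/7
  (-8)·L_2(s) = (4/21)s^3 + (4/7)s^2 - (64/21)s - 64/7
  (-4)·L_3(s) = -(1/14)s^3 - (2/7)s^2 + (9/14)s + 18/7
Adding term by term: (31/168)s^3 - (1/14)s^2 - (391/168)s - 75/14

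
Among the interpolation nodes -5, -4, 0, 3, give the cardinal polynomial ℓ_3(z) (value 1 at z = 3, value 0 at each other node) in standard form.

ℓ_3(z) = (1/168)z^3 + (3/56)z^2 + (5/42)z

ℓ_3(z) = (z + 5)(z + 4)z / [(8)·(7)·(3)]
       = (z^3 + 9z^2 + 20z) / (168)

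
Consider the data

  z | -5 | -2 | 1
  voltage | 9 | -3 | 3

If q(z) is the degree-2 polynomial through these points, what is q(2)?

9

L_0(2) = (4)·(1)/[(-3)·(-6)] = 2/9
L_1(2) = (7)·(1)/[(3)·(-3)] = -7/9
L_2(2) = (7)·(4)/[(6)·(3)] = 14/9
Sum: 9·(2/9) + (-3)·(-7/9) + 3·(14/9) = 9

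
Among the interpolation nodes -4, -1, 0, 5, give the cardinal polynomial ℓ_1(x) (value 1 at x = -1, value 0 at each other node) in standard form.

ℓ_1(x) = (x + 4)x(x - 5) / [(3)·(-1)·(-6)]
       = (x^3 - x^2 - 20x) / (18)

ℓ_1(x) = (1/18)x^3 - (1/18)x^2 - (10/9)x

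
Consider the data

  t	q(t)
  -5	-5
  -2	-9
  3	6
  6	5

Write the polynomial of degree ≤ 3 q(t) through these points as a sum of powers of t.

L_0(t) = (t + 2)(t - 3)(t - 6) / [-264] = -(1/264)t^3 + (7/264)t^2 - 3/22
L_1(t) = (t + 5)(t - 3)(t - 6) / [120] = (1/120)t^3 - (1/30)t^2 - (9/40)t + 3/4
L_2(t) = (t + 5)(t + 2)(t - 6) / [-120] = -(1/120)t^3 - (1/120)t^2 + (4/15)t + 1/2
L_3(t) = (t + 5)(t + 2)(t - 3) / [264] = (1/264)t^3 + (1/66)t^2 - (1/24)t - 5/44
q(t) = (-5)·L_0 + (-9)·L_1 + 6·L_2 + 5·L_3
  (-5)·L_0(t) = (5/264)t^3 - (35/264)t^2 + 15/22
  (-9)·L_1(t) = -(3/40)t^3 + (3/10)t^2 + (81/40)t - 27/4
  6·L_2(t) = -(1/20)t^3 - (1/20)t^2 + (8/5)t + 3
  5·L_3(t) = (5/264)t^3 + (5/66)t^2 - (5/24)t - 25/44
Adding term by term: -(23/264)t^3 + (17/88)t^2 + (41/12)t - 40/11

q(t) = -(23/264)t^3 + (17/88)t^2 + (41/12)t - 40/11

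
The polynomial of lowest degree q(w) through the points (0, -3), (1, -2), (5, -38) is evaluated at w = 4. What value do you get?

Evaluate each Lagrange basis at w = 4:
L_0(4) = (3)·(-1)/[(-1)·(-5)] = -3/5
L_1(4) = (4)·(-1)/[(1)·(-4)] = 1
L_2(4) = (4)·(3)/[(5)·(4)] = 3/5
Sum: (-3)·(-3/5) + (-2)·(1) + (-38)·(3/5) = -23

-23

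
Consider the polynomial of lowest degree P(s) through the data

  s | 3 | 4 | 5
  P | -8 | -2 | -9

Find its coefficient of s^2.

The leading coefficient equals the top divided difference P[3,4,5].
P[3,4] = (-2 - (-8)) / (4 - 3) = 6
P[4,5] = (-9 - (-2)) / (5 - 4) = -7
P[3,4,5] = (-7 - 6) / (5 - 3) = -13/2

-13/2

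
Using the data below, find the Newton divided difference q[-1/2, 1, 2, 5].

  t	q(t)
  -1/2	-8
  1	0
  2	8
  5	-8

q[-1/2,1] = (0 - (-8)) / (1 - (-1/2)) = 16/3
q[1,2] = (8 - 0) / (2 - 1) = 8
q[2,5] = (-8 - 8) / (5 - 2) = -16/3
q[-1/2,1,2] = (8 - 16/3) / (2 - (-1/2)) = 16/15
q[1,2,5] = (-16/3 - 8) / (5 - 1) = -10/3
q[-1/2,1,2,5] = (-10/3 - 16/15) / (5 - (-1/2)) = -4/5

-4/5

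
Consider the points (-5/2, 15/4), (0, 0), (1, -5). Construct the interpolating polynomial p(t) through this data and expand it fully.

Newton's divided differences:
p[-5/2,0] = (0 - 15/4) / (0 - (-5/2)) = -3/2
p[0,1] = (-5 - 0) / (1 - 0) = -5
p[-5/2,0,1] = (-5 - (-3/2)) / (1 - (-5/2)) = -1
p(t) = 15/4 + (-3/2)·(t + 5/2) + (-1)·(t + 5/2)t
Expanding: p(t) = -t^2 - 4t

p(t) = -t^2 - 4t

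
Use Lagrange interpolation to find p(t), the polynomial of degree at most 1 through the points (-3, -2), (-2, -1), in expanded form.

p(t) = t + 1

L_0(t) = (t + 2) / [-1] = -t - 2
L_1(t) = (t + 3) / [1] = t + 3
p(t) = (-2)·L_0 + (-1)·L_1
  (-2)·L_0(t) = 2t + 4
  (-1)·L_1(t) = -t - 3
Adding term by term: t + 1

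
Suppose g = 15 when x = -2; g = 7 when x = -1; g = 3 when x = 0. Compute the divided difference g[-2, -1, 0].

2

g[-2,-1] = (7 - 15) / (-1 - (-2)) = -8
g[-1,0] = (3 - 7) / (0 - (-1)) = -4
g[-2,-1,0] = (-4 - (-8)) / (0 - (-2)) = 2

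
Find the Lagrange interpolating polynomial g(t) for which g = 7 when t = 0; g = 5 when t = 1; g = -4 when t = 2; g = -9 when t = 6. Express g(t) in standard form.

L_0(t) = (t - 1)(t - 2)(t - 6) / [-12] = -(1/12)t^3 + (3/4)t^2 - (5/3)t + 1
L_1(t) = t(t - 2)(t - 6) / [5] = (1/5)t^3 - (8/5)t^2 + (12/5)t
L_2(t) = t(t - 1)(t - 6) / [-8] = -(1/8)t^3 + (7/8)t^2 - (3/4)t
L_3(t) = t(t - 1)(t - 2) / [120] = (1/120)t^3 - (1/40)t^2 + (1/60)t
g(t) = 7·L_0 + 5·L_1 + (-4)·L_2 + (-9)·L_3
  7·L_0(t) = -(7/12)t^3 + (21/4)t^2 - (35/3)t + 7
  5·L_1(t) = t^3 - 8t^2 + 12t
  (-4)·L_2(t) = (1/2)t^3 - (7/2)t^2 + 3t
  (-9)·L_3(t) = -(3/40)t^3 + (9/40)t^2 - (3/20)t
Adding term by term: (101/120)t^3 - (241/40)t^2 + (191/60)t + 7

g(t) = (101/120)t^3 - (241/40)t^2 + (191/60)t + 7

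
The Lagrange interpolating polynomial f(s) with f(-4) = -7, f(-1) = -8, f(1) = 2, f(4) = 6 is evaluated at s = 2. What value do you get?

Evaluate each Lagrange basis at s = 2:
L_0(2) = (3)·(1)·(-2)/[(-3)·(-5)·(-8)] = 1/20
L_1(2) = (6)·(1)·(-2)/[(3)·(-2)·(-5)] = -2/5
L_2(2) = (6)·(3)·(-2)/[(5)·(2)·(-3)] = 6/5
L_3(2) = (6)·(3)·(1)/[(8)·(5)·(3)] = 3/20
Sum: (-7)·(1/20) + (-8)·(-2/5) + 2·(6/5) + 6·(3/20) = 123/20

123/20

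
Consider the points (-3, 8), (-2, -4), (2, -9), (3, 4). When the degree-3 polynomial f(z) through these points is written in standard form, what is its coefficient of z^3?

The leading coefficient equals the top divided difference f[-3,-2,2,3].
f[-3,-2] = (-4 - 8) / (-2 - (-3)) = -12
f[-2,2] = (-9 - (-4)) / (2 - (-2)) = -5/4
f[2,3] = (4 - (-9)) / (3 - 2) = 13
f[-3,-2,2] = (-5/4 - (-12)) / (2 - (-3)) = 43/20
f[-2,2,3] = (13 - (-5/4)) / (3 - (-2)) = 57/20
f[-3,-2,2,3] = (57/20 - 43/20) / (3 - (-3)) = 7/60

7/60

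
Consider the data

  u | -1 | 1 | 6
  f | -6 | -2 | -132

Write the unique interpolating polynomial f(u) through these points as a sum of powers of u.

Build the Lagrange basis polynomials:
L_0(u) = (u - 1)(u - 6) / [14] = (1/14)u^2 - (1/2)u + 3/7
L_1(u) = (u + 1)(u - 6) / [-10] = -(1/10)u^2 + (1/2)u + 3/5
L_2(u) = (u + 1)(u - 1) / [35] = (1/35)u^2 - 1/35
f(u) = (-6)·L_0 + (-2)·L_1 + (-132)·L_2
  (-6)·L_0(u) = -(3/7)u^2 + 3u - 18/7
  (-2)·L_1(u) = (1/5)u^2 - u - 6/5
  (-132)·L_2(u) = -(132/35)u^2 + 132/35
Adding term by term: -4u^2 + 2u

f(u) = -4u^2 + 2u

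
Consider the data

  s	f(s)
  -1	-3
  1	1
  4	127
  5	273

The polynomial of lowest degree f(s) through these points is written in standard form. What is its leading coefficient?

The leading coefficient equals the top divided difference f[-1,1,4,5].
f[-1,1] = (1 - (-3)) / (1 - (-1)) = 2
f[1,4] = (127 - 1) / (4 - 1) = 42
f[4,5] = (273 - 127) / (5 - 4) = 146
f[-1,1,4] = (42 - 2) / (4 - (-1)) = 8
f[1,4,5] = (146 - 42) / (5 - 1) = 26
f[-1,1,4,5] = (26 - 8) / (5 - (-1)) = 3

3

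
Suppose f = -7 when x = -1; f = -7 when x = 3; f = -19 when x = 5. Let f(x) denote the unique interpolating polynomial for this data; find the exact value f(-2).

Evaluate each Lagrange basis at x = -2:
L_0(-2) = (-5)·(-7)/[(-4)·(-6)] = 35/24
L_1(-2) = (-1)·(-7)/[(4)·(-2)] = -7/8
L_2(-2) = (-1)·(-5)/[(6)·(2)] = 5/12
Sum: (-7)·(35/24) + (-7)·(-7/8) + (-19)·(5/12) = -12

-12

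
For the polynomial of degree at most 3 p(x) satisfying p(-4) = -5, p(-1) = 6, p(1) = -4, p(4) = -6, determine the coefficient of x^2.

Build the Lagrange basis polynomials:
L_0(x) = (x + 1)(x - 1)(x - 4) / [-120] = -(1/120)x^3 + (1/30)x^2 + (1/120)x - 1/30
L_1(x) = (x + 4)(x - 1)(x - 4) / [30] = (1/30)x^3 - (1/30)x^2 - (8/15)x + 8/15
L_2(x) = (x + 4)(x + 1)(x - 4) / [-30] = -(1/30)x^3 - (1/30)x^2 + (8/15)x + 8/15
L_3(x) = (x + 4)(x + 1)(x - 1) / [120] = (1/120)x^3 + (1/30)x^2 - (1/120)x - 1/30
p(x) = (-5)·L_0 + 6·L_1 + (-4)·L_2 + (-6)·L_3
Only the coefficient of x^2 is needed; take it from each L_i and combine:
(-5)·(1/30) + 6·(-1/30) + (-4)·(-1/30) + (-6)·(1/30) = -13/30

-13/30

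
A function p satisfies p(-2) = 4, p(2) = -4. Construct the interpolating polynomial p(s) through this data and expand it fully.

p(s) = -2s

Build the Lagrange basis polynomials:
L_0(s) = (s - 2) / [-4] = -(1/4)s + 1/2
L_1(s) = (s + 2) / [4] = (1/4)s + 1/2
p(s) = 4·L_0 + (-4)·L_1
  4·L_0(s) = -s + 2
  (-4)·L_1(s) = -s - 2
Adding term by term: -2s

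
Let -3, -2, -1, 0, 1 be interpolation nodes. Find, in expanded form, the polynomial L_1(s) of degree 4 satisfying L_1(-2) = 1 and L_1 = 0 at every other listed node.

L_1(s) = (s + 3)(s + 1)s(s - 1) / [(1)·(-1)·(-2)·(-3)]
       = (s^4 + 3s^3 - s^2 - 3s) / (-6)

L_1(s) = -(1/6)s^4 - (1/2)s^3 + (1/6)s^2 + (1/2)s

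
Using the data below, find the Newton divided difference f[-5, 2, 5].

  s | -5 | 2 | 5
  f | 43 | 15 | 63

2

f[-5,2] = (15 - 43) / (2 - (-5)) = -4
f[2,5] = (63 - 15) / (5 - 2) = 16
f[-5,2,5] = (16 - (-4)) / (5 - (-5)) = 2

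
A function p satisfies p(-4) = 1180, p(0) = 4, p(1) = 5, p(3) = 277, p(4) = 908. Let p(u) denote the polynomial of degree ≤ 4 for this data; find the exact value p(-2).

Using Newton's divided-difference form:
p[-4,0] = (4 - 1180) / (0 - (-4)) = -294
p[0,1] = (5 - 4) / (1 - 0) = 1
p[1,3] = (277 - 5) / (3 - 1) = 136
p[3,4] = (908 - 277) / (4 - 3) = 631
p[-4,0,1] = (1 - (-294)) / (1 - (-4)) = 59
p[0,1,3] = (136 - 1) / (3 - 0) = 45
p[1,3,4] = (631 - 136) / (4 - 1) = 165
p[-4,0,1,3] = (45 - 59) / (3 - (-4)) = -2
p[0,1,3,4] = (165 - 45) / (4 - 0) = 30
p[-4,0,1,3,4] = (30 - (-2)) / (4 - (-4)) = 4
p(-2) = 1180 + (-294)·(2) + 59·(2)·(-2) + (-2)·(2)·(-2)·(-3) + 4·(2)·(-2)·(-3)·(-5) = 92

92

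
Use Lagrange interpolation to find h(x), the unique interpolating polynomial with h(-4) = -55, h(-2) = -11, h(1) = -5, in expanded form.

h(x) = -4x^2 - 2x + 1

L_0(x) = (x + 2)(x - 1) / [10] = (1/10)x^2 + (1/10)x - 1/5
L_1(x) = (x + 4)(x - 1) / [-6] = -(1/6)x^2 - (1/2)x + 2/3
L_2(x) = (x + 4)(x + 2) / [15] = (1/15)x^2 + (2/5)x + 8/15
h(x) = (-55)·L_0 + (-11)·L_1 + (-5)·L_2
  (-55)·L_0(x) = -(11/2)x^2 - (11/2)x + 11
  (-11)·L_1(x) = (11/6)x^2 + (11/2)x - 22/3
  (-5)·L_2(x) = -(1/3)x^2 - 2x - 8/3
Adding term by term: -4x^2 - 2x + 1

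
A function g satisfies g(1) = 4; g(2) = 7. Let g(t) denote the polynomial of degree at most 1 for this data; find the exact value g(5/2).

17/2

L_0(5/2) = (1/2)/[(-1)] = -1/2
L_1(5/2) = (3/2)/[(1)] = 3/2
Sum: 4·(-1/2) + 7·(3/2) = 17/2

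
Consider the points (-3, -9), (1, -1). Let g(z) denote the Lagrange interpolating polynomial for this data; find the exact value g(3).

Evaluate each Lagrange basis at z = 3:
L_0(3) = (2)/[(-4)] = -1/2
L_1(3) = (6)/[(4)] = 3/2
Sum: (-9)·(-1/2) + (-1)·(3/2) = 3

3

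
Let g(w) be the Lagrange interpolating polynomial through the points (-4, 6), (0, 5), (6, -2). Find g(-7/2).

2897/480

Evaluate each Lagrange basis at w = -7/2:
L_0(-7/2) = (-7/2)·(-19/2)/[(-4)·(-10)] = 133/160
L_1(-7/2) = (1/2)·(-19/2)/[(4)·(-6)] = 19/96
L_2(-7/2) = (1/2)·(-7/2)/[(10)·(6)] = -7/240
Sum: 6·(133/160) + 5·(19/96) + (-2)·(-7/240) = 2897/480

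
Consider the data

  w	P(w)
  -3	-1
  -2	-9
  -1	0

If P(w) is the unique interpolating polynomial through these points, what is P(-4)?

24

Evaluate each Lagrange basis at w = -4:
L_0(-4) = (-2)·(-3)/[(-1)·(-2)] = 3
L_1(-4) = (-1)·(-3)/[(1)·(-1)] = -3
L_2(-4) = (-1)·(-2)/[(2)·(1)] = 1
Sum: (-1)·(3) + (-9)·(-3) + 0 = 24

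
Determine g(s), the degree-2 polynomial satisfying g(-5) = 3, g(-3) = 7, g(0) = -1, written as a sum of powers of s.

g(s) = -(14/15)s^2 - (82/15)s - 1

Build the Lagrange basis polynomials:
L_0(s) = (s + 3)s / [10] = (1/10)s^2 + (3/10)s
L_1(s) = (s + 5)s / [-6] = -(1/6)s^2 - (5/6)s
L_2(s) = (s + 5)(s + 3) / [15] = (1/15)s^2 + (8/15)s + 1
g(s) = 3·L_0 + 7·L_1 + (-1)·L_2
  3·L_0(s) = (3/10)s^2 + (9/10)s
  7·L_1(s) = -(7/6)s^2 - (35/6)s
  (-1)·L_2(s) = -(1/15)s^2 - (8/15)s - 1
Adding term by term: -(14/15)s^2 - (82/15)s - 1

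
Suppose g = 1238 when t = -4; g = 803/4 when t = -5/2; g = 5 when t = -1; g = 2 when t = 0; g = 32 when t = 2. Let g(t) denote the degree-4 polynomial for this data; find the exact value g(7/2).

1667/4

L_0(7/2) = (6)·(9/2)·(7/2)·(3/2)/[(-3/2)·(-3)·(-4)·(-6)] = 21/16
L_1(7/2) = (15/2)·(9/2)·(7/2)·(3/2)/[(3/2)·(-3/2)·(-5/2)·(-9/2)] = -7
L_2(7/2) = (15/2)·(6)·(7/2)·(3/2)/[(3)·(3/2)·(-1)·(-3)] = 35/2
L_3(7/2) = (15/2)·(6)·(9/2)·(3/2)/[(4)·(5/2)·(1)·(-2)] = -243/16
L_4(7/2) = (15/2)·(6)·(9/2)·(7/2)/[(6)·(9/2)·(3)·(2)] = 35/8
Sum: 1238·(21/16) + 803/4·(-7) + 5·(35/2) + 2·(-243/16) + 32·(35/8) = 1667/4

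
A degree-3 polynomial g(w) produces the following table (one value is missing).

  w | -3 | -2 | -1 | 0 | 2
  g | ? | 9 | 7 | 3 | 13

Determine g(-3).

The 4 known values determine g uniquely (degree ≤ 3).
L_0(-3) = (-2)·(-3)·(-5)/[(-1)·(-2)·(-4)] = 15/4
L_1(-3) = (-1)·(-3)·(-5)/[(1)·(-1)·(-3)] = -5
L_2(-3) = (-1)·(-2)·(-5)/[(2)·(1)·(-2)] = 5/2
L_3(-3) = (-1)·(-2)·(-3)/[(4)·(3)·(2)] = -1/4
Sum: 9·(15/4) + 7·(-5) + 3·(5/2) + 13·(-1/4) = 3

3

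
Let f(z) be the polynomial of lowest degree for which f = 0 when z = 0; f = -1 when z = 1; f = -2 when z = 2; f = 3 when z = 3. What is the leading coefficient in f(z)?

The leading coefficient equals the top divided difference f[0,1,2,3].
f[0,1] = (-1 - 0) / (1 - 0) = -1
f[1,2] = (-2 - (-1)) / (2 - 1) = -1
f[2,3] = (3 - (-2)) / (3 - 2) = 5
f[0,1,2] = (-1 - (-1)) / (2 - 0) = 0
f[1,2,3] = (5 - (-1)) / (3 - 1) = 3
f[0,1,2,3] = (3 - 0) / (3 - 0) = 1

1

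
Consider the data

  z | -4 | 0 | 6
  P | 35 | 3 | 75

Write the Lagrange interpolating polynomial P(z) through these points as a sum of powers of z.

L_0(z) = z(z - 6) / [40] = (1/40)z^2 - (3/20)z
L_1(z) = (z + 4)(z - 6) / [-24] = -(1/24)z^2 + (1/12)z + 1
L_2(z) = (z + 4)z / [60] = (1/60)z^2 + (1/15)z
P(z) = 35·L_0 + 3·L_1 + 75·L_2
  35·L_0(z) = (7/8)z^2 - (21/4)z
  3·L_1(z) = -(1/8)z^2 + (1/4)z + 3
  75·L_2(z) = (5/4)z^2 + 5z
Adding term by term: 2z^2 + 3

P(z) = 2z^2 + 3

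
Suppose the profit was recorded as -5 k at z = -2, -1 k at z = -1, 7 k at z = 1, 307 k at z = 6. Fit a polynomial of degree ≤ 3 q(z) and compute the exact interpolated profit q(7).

463

Using Newton's divided-difference form:
q[-2,-1] = (-1 - (-5)) / (-1 - (-2)) = 4
q[-1,1] = (7 - (-1)) / (1 - (-1)) = 4
q[1,6] = (307 - 7) / (6 - 1) = 60
q[-2,-1,1] = (4 - 4) / (1 - (-2)) = 0
q[-1,1,6] = (60 - 4) / (6 - (-1)) = 8
q[-2,-1,1,6] = (8 - 0) / (6 - (-2)) = 1
q(7) = -5 + 4·(9) + 0·(9)·(8) + 1·(9)·(8)·(6) = 463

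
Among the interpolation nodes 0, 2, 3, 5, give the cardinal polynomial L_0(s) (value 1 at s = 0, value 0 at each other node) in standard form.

L_0(s) = -(1/30)s^3 + (1/3)s^2 - (31/30)s + 1

L_0(s) = (s - 2)(s - 3)(s - 5) / [(-2)·(-3)·(-5)]
       = (s^3 - 10s^2 + 31s - 30) / (-30)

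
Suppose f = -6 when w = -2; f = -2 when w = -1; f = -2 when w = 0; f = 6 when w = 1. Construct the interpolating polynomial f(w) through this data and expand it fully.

f(w) = 2w^3 + 4w^2 + 2w - 2

L_0(w) = (w + 1)w(w - 1) / [-6] = -(1/6)w^3 + (1/6)w
L_1(w) = (w + 2)w(w - 1) / [2] = (1/2)w^3 + (1/2)w^2 - w
L_2(w) = (w + 2)(w + 1)(w - 1) / [-2] = -(1/2)w^3 - w^2 + (1/2)w + 1
L_3(w) = (w + 2)(w + 1)w / [6] = (1/6)w^3 + (1/2)w^2 + (1/3)w
f(w) = (-6)·L_0 + (-2)·L_1 + (-2)·L_2 + 6·L_3
  (-6)·L_0(w) = w^3 - w
  (-2)·L_1(w) = -w^3 - w^2 + 2w
  (-2)·L_2(w) = w^3 + 2w^2 - w - 2
  6·L_3(w) = w^3 + 3w^2 + 2w
Adding term by term: 2w^3 + 4w^2 + 2w - 2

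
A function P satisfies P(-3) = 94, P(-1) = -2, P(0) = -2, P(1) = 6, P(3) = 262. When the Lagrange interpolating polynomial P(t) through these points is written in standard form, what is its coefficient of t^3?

Build the Lagrange basis polynomials:
L_0(t) = (t + 1)t(t - 1)(t - 3) / [144] = (1/144)t^4 - (1/48)t^3 - (1/144)t^2 + (1/48)t
L_1(t) = (t + 3)t(t - 1)(t - 3) / [-16] = -(1/16)t^4 + (1/16)t^3 + (9/16)t^2 - (9/16)t
L_2(t) = (t + 3)(t + 1)(t - 1)(t - 3) / [9] = (1/9)t^4 - (10/9)t^2 + 1
L_3(t) = (t + 3)(t + 1)t(t - 3) / [-16] = -(1/16)t^4 - (1/16)t^3 + (9/16)t^2 + (9/16)t
L_4(t) = (t + 3)(t + 1)t(t - 1) / [144] = (1/144)t^4 + (1/48)t^3 - (1/144)t^2 - (1/48)t
P(t) = 94·L_0 + (-2)·L_1 + (-2)·L_2 + 6·L_3 + 262·L_4
Only the coefficient of t^3 is needed; take it from each L_i and combine:
94·(-1/48) + (-2)·(1/16) + (-2)·(0) + 6·(-1/16) + 262·(1/48) = 3

3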